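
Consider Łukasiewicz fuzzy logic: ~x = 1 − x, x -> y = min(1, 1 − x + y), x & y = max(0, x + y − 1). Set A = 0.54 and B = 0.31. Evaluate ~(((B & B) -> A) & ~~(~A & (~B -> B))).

B & B = max(0, 0.31 + 0.31 − 1) = max(0, -0.38) = 0.00
(B & B) -> A = min(1, 1 − 0.00 + 0.54) = min(1, 1.54) = 1.00
~A = 1 − 0.54 = 0.46
~B = 1 − 0.31 = 0.69
~B -> B = min(1, 1 − 0.69 + 0.31) = min(1, 0.62) = 0.62
~A & (~B -> B) = max(0, 0.46 + 0.62 − 1) = max(0, 0.08) = 0.08
~(~A & (~B -> B)) = 1 − 0.08 = 0.92
~~(~A & (~B -> B)) = 1 − 0.92 = 0.08
((B & B) -> A) & ~~(~A & (~B -> B)) = max(0, 1.00 + 0.08 − 1) = max(0, 0.08) = 0.08
~(((B & B) -> A) & ~~(~A & (~B -> B))) = 1 − 0.08 = 0.92

0.92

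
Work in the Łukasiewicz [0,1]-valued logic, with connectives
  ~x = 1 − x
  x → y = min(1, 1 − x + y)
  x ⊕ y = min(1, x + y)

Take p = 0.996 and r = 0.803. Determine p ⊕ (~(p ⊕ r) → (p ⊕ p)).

1.000

p ⊕ r = min(1, 0.996 + 0.803) = min(1, 1.799) = 1.000
~(p ⊕ r) = 1 − 1.000 = 0.000
p ⊕ p = min(1, 0.996 + 0.996) = min(1, 1.992) = 1.000
~(p ⊕ r) → (p ⊕ p) = min(1, 1 − 0.000 + 1.000) = min(1, 2.000) = 1.000
p ⊕ (~(p ⊕ r) → (p ⊕ p)) = min(1, 0.996 + 1.000) = min(1, 1.996) = 1.000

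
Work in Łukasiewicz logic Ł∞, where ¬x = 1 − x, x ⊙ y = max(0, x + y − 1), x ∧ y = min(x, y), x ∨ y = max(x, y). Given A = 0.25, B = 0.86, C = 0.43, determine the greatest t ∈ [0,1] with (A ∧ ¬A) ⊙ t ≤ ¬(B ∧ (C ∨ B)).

0.89

¬A = 1 − 0.25 = 0.75
A ∧ ¬A = min(0.25, 0.75) = 0.25
So the left factor is A ∧ ¬A = 0.25.
C ∨ B = max(0.43, 0.86) = 0.86
B ∧ (C ∨ B) = min(0.86, 0.86) = 0.86
¬(B ∧ (C ∨ B)) = 1 − 0.86 = 0.14
So the right-hand bound is ¬(B ∧ (C ∨ B)) = 0.14.
The residuum of the Łukasiewicz t-norm gives the supremum: min(1, 1 − 0.25 + 0.14).
1 − 0.25 + 0.14 = 0.89, so t = min(1, 0.89) = 0.89.
Check: 0.25 ⊙ 0.89 = max(0, 0.14) = 0.14 ≤ 0.14.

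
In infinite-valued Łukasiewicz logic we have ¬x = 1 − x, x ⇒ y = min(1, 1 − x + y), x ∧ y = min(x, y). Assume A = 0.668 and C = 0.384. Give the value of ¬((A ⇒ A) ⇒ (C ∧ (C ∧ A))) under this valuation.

0.616

A ⇒ A = min(1, 1 − 0.668 + 0.668) = min(1, 1.000) = 1.000
C ∧ A = min(0.384, 0.668) = 0.384
C ∧ (C ∧ A) = min(0.384, 0.384) = 0.384
(A ⇒ A) ⇒ (C ∧ (C ∧ A)) = min(1, 1 − 1.000 + 0.384) = min(1, 0.384) = 0.384
¬((A ⇒ A) ⇒ (C ∧ (C ∧ A))) = 1 − 0.384 = 0.616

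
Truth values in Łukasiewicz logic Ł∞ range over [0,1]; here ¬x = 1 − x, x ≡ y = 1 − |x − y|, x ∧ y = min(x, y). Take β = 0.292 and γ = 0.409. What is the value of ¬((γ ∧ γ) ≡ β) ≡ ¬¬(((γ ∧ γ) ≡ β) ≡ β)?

γ ∧ γ = min(0.409, 0.409) = 0.409
(γ ∧ γ) ≡ β = 1 − |0.409 − 0.292| = 1 − 0.117 = 0.883
¬((γ ∧ γ) ≡ β) = 1 − 0.883 = 0.117
((γ ∧ γ) ≡ β) ≡ β = 1 − |0.883 − 0.292| = 1 − 0.591 = 0.409
¬(((γ ∧ γ) ≡ β) ≡ β) = 1 − 0.409 = 0.591
¬¬(((γ ∧ γ) ≡ β) ≡ β) = 1 − 0.591 = 0.409
¬((γ ∧ γ) ≡ β) ≡ ¬¬(((γ ∧ γ) ≡ β) ≡ β) = 1 − |0.117 − 0.409| = 1 − 0.292 = 0.708

0.708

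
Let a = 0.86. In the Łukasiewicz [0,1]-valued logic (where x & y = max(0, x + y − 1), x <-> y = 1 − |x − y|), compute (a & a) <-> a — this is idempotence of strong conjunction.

a & a = max(0, 0.86 + 0.86 − 1) = max(0, 0.72) = 0.72
(a & a) <-> a = 1 − |0.72 − 0.86| = 1 − 0.14 = 0.86
(The value 0.86 < 1 shows this instance is not satisfied; fails in Ł∞ since a ⊗ a = max(0, 2a−1) ≠ a in general.)

0.86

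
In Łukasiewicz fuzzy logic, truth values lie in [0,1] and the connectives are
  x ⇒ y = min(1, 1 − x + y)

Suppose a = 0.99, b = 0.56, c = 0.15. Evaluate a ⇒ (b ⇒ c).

0.60

b ⇒ c = min(1, 1 − 0.56 + 0.15) = min(1, 0.59) = 0.59
a ⇒ (b ⇒ c) = min(1, 1 − 0.99 + 0.59) = min(1, 0.60) = 0.60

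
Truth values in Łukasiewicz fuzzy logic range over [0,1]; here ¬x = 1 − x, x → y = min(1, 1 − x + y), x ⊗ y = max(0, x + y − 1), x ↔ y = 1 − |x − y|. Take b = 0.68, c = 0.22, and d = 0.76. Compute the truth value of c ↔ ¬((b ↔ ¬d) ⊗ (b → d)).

0.78

¬d = 1 − 0.76 = 0.24
b ↔ ¬d = 1 − |0.68 − 0.24| = 1 − 0.44 = 0.56
b → d = min(1, 1 − 0.68 + 0.76) = min(1, 1.08) = 1.00
(b ↔ ¬d) ⊗ (b → d) = max(0, 0.56 + 1.00 − 1) = max(0, 0.56) = 0.56
¬((b ↔ ¬d) ⊗ (b → d)) = 1 − 0.56 = 0.44
c ↔ ¬((b ↔ ¬d) ⊗ (b → d)) = 1 − |0.22 − 0.44| = 1 − 0.22 = 0.78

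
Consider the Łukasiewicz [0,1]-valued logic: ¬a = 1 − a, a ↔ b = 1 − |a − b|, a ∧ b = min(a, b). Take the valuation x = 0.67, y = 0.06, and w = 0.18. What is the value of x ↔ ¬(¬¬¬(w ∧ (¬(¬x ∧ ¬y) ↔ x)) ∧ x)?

0.66

¬x = 1 − 0.67 = 0.33
¬y = 1 − 0.06 = 0.94
¬x ∧ ¬y = min(0.33, 0.94) = 0.33
¬(¬x ∧ ¬y) = 1 − 0.33 = 0.67
¬(¬x ∧ ¬y) ↔ x = 1 − |0.67 − 0.67| = 1 − 0.00 = 1.00
w ∧ (¬(¬x ∧ ¬y) ↔ x) = min(0.18, 1.00) = 0.18
¬(w ∧ (¬(¬x ∧ ¬y) ↔ x)) = 1 − 0.18 = 0.82
¬¬(w ∧ (¬(¬x ∧ ¬y) ↔ x)) = 1 − 0.82 = 0.18
¬¬¬(w ∧ (¬(¬x ∧ ¬y) ↔ x)) = 1 − 0.18 = 0.82
¬¬¬(w ∧ (¬(¬x ∧ ¬y) ↔ x)) ∧ x = min(0.82, 0.67) = 0.67
¬(¬¬¬(w ∧ (¬(¬x ∧ ¬y) ↔ x)) ∧ x) = 1 − 0.67 = 0.33
x ↔ ¬(¬¬¬(w ∧ (¬(¬x ∧ ¬y) ↔ x)) ∧ x) = 1 − |0.67 − 0.33| = 1 − 0.34 = 0.66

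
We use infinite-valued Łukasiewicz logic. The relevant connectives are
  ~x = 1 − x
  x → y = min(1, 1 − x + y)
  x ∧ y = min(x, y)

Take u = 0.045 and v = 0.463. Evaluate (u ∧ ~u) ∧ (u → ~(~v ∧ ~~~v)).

~u = 1 − 0.045 = 0.955
u ∧ ~u = min(0.045, 0.955) = 0.045
~v = 1 − 0.463 = 0.537
~~v = 1 − 0.537 = 0.463
~~~v = 1 − 0.463 = 0.537
~v ∧ ~~~v = min(0.537, 0.537) = 0.537
~(~v ∧ ~~~v) = 1 − 0.537 = 0.463
u → ~(~v ∧ ~~~v) = min(1, 1 − 0.045 + 0.463) = min(1, 1.418) = 1.000
(u ∧ ~u) ∧ (u → ~(~v ∧ ~~~v)) = min(0.045, 1.000) = 0.045

0.045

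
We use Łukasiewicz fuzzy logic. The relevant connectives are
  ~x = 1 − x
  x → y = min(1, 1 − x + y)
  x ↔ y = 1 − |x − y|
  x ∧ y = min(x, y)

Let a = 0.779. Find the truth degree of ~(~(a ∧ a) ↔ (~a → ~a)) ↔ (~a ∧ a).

a ∧ a = min(0.779, 0.779) = 0.779
~(a ∧ a) = 1 − 0.779 = 0.221
~a = 1 − 0.779 = 0.221
~a → ~a = min(1, 1 − 0.221 + 0.221) = min(1, 1.000) = 1.000
~(a ∧ a) ↔ (~a → ~a) = 1 − |0.221 − 1.000| = 1 − 0.779 = 0.221
~(~(a ∧ a) ↔ (~a → ~a)) = 1 − 0.221 = 0.779
~a ∧ a = min(0.221, 0.779) = 0.221
~(~(a ∧ a) ↔ (~a → ~a)) ↔ (~a ∧ a) = 1 − |0.779 − 0.221| = 1 − 0.558 = 0.442

0.442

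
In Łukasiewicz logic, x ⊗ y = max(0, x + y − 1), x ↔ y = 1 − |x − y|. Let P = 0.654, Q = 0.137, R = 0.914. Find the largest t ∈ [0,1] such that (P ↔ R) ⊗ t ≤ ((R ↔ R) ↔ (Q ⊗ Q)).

0.260

P ↔ R = 1 − |0.654 − 0.914| = 1 − 0.260 = 0.740
So the left factor is P ↔ R = 0.740.
R ↔ R = 1 − |0.914 − 0.914| = 1 − 0.000 = 1.000
Q ⊗ Q = max(0, 0.137 + 0.137 − 1) = max(0, -0.726) = 0.000
(R ↔ R) ↔ (Q ⊗ Q) = 1 − |1.000 − 0.000| = 1 − 1.000 = 0.000
So the right-hand bound is (R ↔ R) ↔ (Q ⊗ Q) = 0.000.
The residuum of the Łukasiewicz t-norm gives the supremum: min(1, 1 − 0.740 + 0.000).
1 − 0.740 + 0.000 = 0.260, so t = min(1, 0.260) = 0.260.
Check: 0.740 ⊗ 0.260 = max(0, 0.000) = 0.000 ≤ 0.000.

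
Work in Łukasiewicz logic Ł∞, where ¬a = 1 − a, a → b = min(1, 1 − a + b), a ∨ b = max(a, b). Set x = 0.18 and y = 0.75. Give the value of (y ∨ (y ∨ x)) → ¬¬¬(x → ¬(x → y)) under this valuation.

y ∨ x = max(0.75, 0.18) = 0.75
y ∨ (y ∨ x) = max(0.75, 0.75) = 0.75
x → y = min(1, 1 − 0.18 + 0.75) = min(1, 1.57) = 1.00
¬(x → y) = 1 − 1.00 = 0.00
x → ¬(x → y) = min(1, 1 − 0.18 + 0.00) = min(1, 0.82) = 0.82
¬(x → ¬(x → y)) = 1 − 0.82 = 0.18
¬¬(x → ¬(x → y)) = 1 − 0.18 = 0.82
¬¬¬(x → ¬(x → y)) = 1 − 0.82 = 0.18
(y ∨ (y ∨ x)) → ¬¬¬(x → ¬(x → y)) = min(1, 1 − 0.75 + 0.18) = min(1, 0.43) = 0.43

0.43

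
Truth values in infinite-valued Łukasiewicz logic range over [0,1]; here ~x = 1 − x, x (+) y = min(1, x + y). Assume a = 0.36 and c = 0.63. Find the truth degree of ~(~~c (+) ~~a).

0.01

~c = 1 − 0.63 = 0.37
~~c = 1 − 0.37 = 0.63
~a = 1 − 0.36 = 0.64
~~a = 1 − 0.64 = 0.36
~~c (+) ~~a = min(1, 0.63 + 0.36) = min(1, 0.99) = 0.99
~(~~c (+) ~~a) = 1 − 0.99 = 0.01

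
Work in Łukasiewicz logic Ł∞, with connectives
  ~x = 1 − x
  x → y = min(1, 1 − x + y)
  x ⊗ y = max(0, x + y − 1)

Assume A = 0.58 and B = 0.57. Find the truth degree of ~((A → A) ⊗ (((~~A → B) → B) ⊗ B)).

A → A = min(1, 1 − 0.58 + 0.58) = min(1, 1.00) = 1.00
~A = 1 − 0.58 = 0.42
~~A = 1 − 0.42 = 0.58
~~A → B = min(1, 1 − 0.58 + 0.57) = min(1, 0.99) = 0.99
(~~A → B) → B = min(1, 1 − 0.99 + 0.57) = min(1, 0.58) = 0.58
((~~A → B) → B) ⊗ B = max(0, 0.58 + 0.57 − 1) = max(0, 0.15) = 0.15
(A → A) ⊗ (((~~A → B) → B) ⊗ B) = max(0, 1.00 + 0.15 − 1) = max(0, 0.15) = 0.15
~((A → A) ⊗ (((~~A → B) → B) ⊗ B)) = 1 − 0.15 = 0.85

0.85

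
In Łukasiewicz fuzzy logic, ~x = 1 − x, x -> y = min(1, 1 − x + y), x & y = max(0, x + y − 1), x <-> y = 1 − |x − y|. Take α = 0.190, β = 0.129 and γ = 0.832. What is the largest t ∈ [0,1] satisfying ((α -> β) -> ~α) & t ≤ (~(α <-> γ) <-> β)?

0.616

α -> β = min(1, 1 − 0.190 + 0.129) = min(1, 0.939) = 0.939
~α = 1 − 0.190 = 0.810
(α -> β) -> ~α = min(1, 1 − 0.939 + 0.810) = min(1, 0.871) = 0.871
So the left factor is (α -> β) -> ~α = 0.871.
α <-> γ = 1 − |0.190 − 0.832| = 1 − 0.642 = 0.358
~(α <-> γ) = 1 − 0.358 = 0.642
~(α <-> γ) <-> β = 1 − |0.642 − 0.129| = 1 − 0.513 = 0.487
So the right-hand bound is ~(α <-> γ) <-> β = 0.487.
The residuum of the Łukasiewicz t-norm gives the supremum: min(1, 1 − 0.871 + 0.487).
1 − 0.871 + 0.487 = 0.616, so t = min(1, 0.616) = 0.616.
Check: 0.871 & 0.616 = max(0, 0.487) = 0.487 ≤ 0.487.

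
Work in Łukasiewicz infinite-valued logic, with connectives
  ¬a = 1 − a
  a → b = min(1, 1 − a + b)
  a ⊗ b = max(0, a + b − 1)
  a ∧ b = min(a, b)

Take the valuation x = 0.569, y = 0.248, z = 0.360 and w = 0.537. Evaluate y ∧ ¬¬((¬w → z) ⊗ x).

0.248

¬w = 1 − 0.537 = 0.463
¬w → z = min(1, 1 − 0.463 + 0.360) = min(1, 0.897) = 0.897
(¬w → z) ⊗ x = max(0, 0.897 + 0.569 − 1) = max(0, 0.466) = 0.466
¬((¬w → z) ⊗ x) = 1 − 0.466 = 0.534
¬¬((¬w → z) ⊗ x) = 1 − 0.534 = 0.466
y ∧ ¬¬((¬w → z) ⊗ x) = min(0.248, 0.466) = 0.248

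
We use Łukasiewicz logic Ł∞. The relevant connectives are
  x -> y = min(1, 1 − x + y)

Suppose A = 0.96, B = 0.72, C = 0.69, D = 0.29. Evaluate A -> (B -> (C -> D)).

0.92

C -> D = min(1, 1 − 0.69 + 0.29) = min(1, 0.60) = 0.60
B -> (C -> D) = min(1, 1 − 0.72 + 0.60) = min(1, 0.88) = 0.88
A -> (B -> (C -> D)) = min(1, 1 − 0.96 + 0.88) = min(1, 0.92) = 0.92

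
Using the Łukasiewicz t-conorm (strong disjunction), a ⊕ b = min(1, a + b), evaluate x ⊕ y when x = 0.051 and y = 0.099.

0.150

x ⊕ y = min(1, 0.051 + 0.099) = min(1, 0.150) = 0.150
For comparison, the Gödel t-conorm max(a, b) would give 0.099.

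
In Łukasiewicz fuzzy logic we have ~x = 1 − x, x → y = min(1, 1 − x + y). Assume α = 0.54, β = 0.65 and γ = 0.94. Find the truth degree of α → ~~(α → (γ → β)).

γ → β = min(1, 1 − 0.94 + 0.65) = min(1, 0.71) = 0.71
α → (γ → β) = min(1, 1 − 0.54 + 0.71) = min(1, 1.17) = 1.00
~(α → (γ → β)) = 1 − 1.00 = 0.00
~~(α → (γ → β)) = 1 − 0.00 = 1.00
α → ~~(α → (γ → β)) = min(1, 1 − 0.54 + 1.00) = min(1, 1.46) = 1.00

1.00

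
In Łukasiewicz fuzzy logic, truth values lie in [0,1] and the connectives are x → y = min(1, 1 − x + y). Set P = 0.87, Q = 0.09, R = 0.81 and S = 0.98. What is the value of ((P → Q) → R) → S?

0.98

P → Q = min(1, 1 − 0.87 + 0.09) = min(1, 0.22) = 0.22
(P → Q) → R = min(1, 1 − 0.22 + 0.81) = min(1, 1.59) = 1.00
((P → Q) → R) → S = min(1, 1 − 1.00 + 0.98) = min(1, 0.98) = 0.98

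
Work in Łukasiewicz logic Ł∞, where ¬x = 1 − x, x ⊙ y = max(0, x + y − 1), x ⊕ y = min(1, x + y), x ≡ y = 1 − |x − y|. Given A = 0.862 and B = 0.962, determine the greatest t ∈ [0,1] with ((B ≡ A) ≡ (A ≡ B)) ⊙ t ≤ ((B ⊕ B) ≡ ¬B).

0.038

B ≡ A = 1 − |0.962 − 0.862| = 1 − 0.100 = 0.900
A ≡ B = 1 − |0.862 − 0.962| = 1 − 0.100 = 0.900
(B ≡ A) ≡ (A ≡ B) = 1 − |0.900 − 0.900| = 1 − 0.000 = 1.000
So the left factor is (B ≡ A) ≡ (A ≡ B) = 1.000.
B ⊕ B = min(1, 0.962 + 0.962) = min(1, 1.924) = 1.000
¬B = 1 − 0.962 = 0.038
(B ⊕ B) ≡ ¬B = 1 − |1.000 − 0.038| = 1 − 0.962 = 0.038
So the right-hand bound is (B ⊕ B) ≡ ¬B = 0.038.
The residuum of the Łukasiewicz t-norm gives the supremum: min(1, 1 − 1.000 + 0.038).
1 − 1.000 + 0.038 = 0.038, so t = min(1, 0.038) = 0.038.
Check: 1.000 ⊙ 0.038 = max(0, 0.038) = 0.038 ≤ 0.038.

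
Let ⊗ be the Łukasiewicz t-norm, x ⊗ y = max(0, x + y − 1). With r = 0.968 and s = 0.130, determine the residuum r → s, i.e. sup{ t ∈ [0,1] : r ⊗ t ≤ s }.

0.162

The residuum of the Łukasiewicz t-norm gives the supremum: min(1, 1 − 0.968 + 0.130).
1 − 0.968 + 0.130 = 0.162, so t = min(1, 0.162) = 0.162.
Check: 0.968 ⊗ 0.162 = max(0, 0.130) = 0.130 ≤ 0.130.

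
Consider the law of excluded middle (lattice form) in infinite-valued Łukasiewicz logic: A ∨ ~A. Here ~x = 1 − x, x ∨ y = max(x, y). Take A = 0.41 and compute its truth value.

0.59

~A = 1 − 0.41 = 0.59
A ∨ ~A = max(0.41, 0.59) = 0.59
(The value 0.59 < 1 shows this instance is not satisfied; not a Ł∞-tautology — its value is max(a, 1−a).)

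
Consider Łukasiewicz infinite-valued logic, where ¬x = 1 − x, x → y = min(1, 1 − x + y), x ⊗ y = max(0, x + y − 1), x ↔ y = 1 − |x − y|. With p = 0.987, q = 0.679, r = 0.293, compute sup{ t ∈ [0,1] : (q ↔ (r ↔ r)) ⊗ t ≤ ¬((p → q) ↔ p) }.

r ↔ r = 1 − |0.293 − 0.293| = 1 − 0.000 = 1.000
q ↔ (r ↔ r) = 1 − |0.679 − 1.000| = 1 − 0.321 = 0.679
So the left factor is q ↔ (r ↔ r) = 0.679.
p → q = min(1, 1 − 0.987 + 0.679) = min(1, 0.692) = 0.692
(p → q) ↔ p = 1 − |0.692 − 0.987| = 1 − 0.295 = 0.705
¬((p → q) ↔ p) = 1 − 0.705 = 0.295
So the right-hand bound is ¬((p → q) ↔ p) = 0.295.
The residuum of the Łukasiewicz t-norm gives the supremum: min(1, 1 − 0.679 + 0.295).
1 − 0.679 + 0.295 = 0.616, so t = min(1, 0.616) = 0.616.
Check: 0.679 ⊗ 0.616 = max(0, 0.295) = 0.295 ≤ 0.295.

0.616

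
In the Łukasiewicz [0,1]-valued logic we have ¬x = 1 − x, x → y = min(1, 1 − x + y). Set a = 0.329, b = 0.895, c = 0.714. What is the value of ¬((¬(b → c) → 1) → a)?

0.671

b → c = min(1, 1 − 0.895 + 0.714) = min(1, 0.819) = 0.819
¬(b → c) = 1 − 0.819 = 0.181
¬(b → c) → 1 = min(1, 1 − 0.181 + 1.000) = min(1, 1.819) = 1.000
(¬(b → c) → 1) → a = min(1, 1 − 1.000 + 0.329) = min(1, 0.329) = 0.329
¬((¬(b → c) → 1) → a) = 1 − 0.329 = 0.671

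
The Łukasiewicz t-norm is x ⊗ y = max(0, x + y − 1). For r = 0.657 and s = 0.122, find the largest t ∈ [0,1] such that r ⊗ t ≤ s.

The residuum of the Łukasiewicz t-norm gives the supremum: min(1, 1 − 0.657 + 0.122).
1 − 0.657 + 0.122 = 0.465, so t = min(1, 0.465) = 0.465.
Check: 0.657 ⊗ 0.465 = max(0, 0.122) = 0.122 ≤ 0.122.

0.465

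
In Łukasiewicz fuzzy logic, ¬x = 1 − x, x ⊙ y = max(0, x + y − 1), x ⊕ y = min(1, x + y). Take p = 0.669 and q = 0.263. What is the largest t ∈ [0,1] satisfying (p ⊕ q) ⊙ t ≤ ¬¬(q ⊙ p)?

0.068

p ⊕ q = min(1, 0.669 + 0.263) = min(1, 0.932) = 0.932
So the left factor is p ⊕ q = 0.932.
q ⊙ p = max(0, 0.263 + 0.669 − 1) = max(0, -0.068) = 0.000
¬(q ⊙ p) = 1 − 0.000 = 1.000
¬¬(q ⊙ p) = 1 − 1.000 = 0.000
So the right-hand bound is ¬¬(q ⊙ p) = 0.000.
The residuum of the Łukasiewicz t-norm gives the supremum: min(1, 1 − 0.932 + 0.000).
1 − 0.932 + 0.000 = 0.068, so t = min(1, 0.068) = 0.068.
Check: 0.932 ⊙ 0.068 = max(0, 0.000) = 0.000 ≤ 0.000.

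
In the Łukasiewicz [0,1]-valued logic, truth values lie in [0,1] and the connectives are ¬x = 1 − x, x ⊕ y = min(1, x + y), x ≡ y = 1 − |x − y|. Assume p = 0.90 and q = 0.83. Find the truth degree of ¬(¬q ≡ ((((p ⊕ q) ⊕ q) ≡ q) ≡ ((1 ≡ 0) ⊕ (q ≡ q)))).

¬q = 1 − 0.83 = 0.17
p ⊕ q = min(1, 0.90 + 0.83) = min(1, 1.73) = 1.00
(p ⊕ q) ⊕ q = min(1, 1.00 + 0.83) = min(1, 1.83) = 1.00
((p ⊕ q) ⊕ q) ≡ q = 1 − |1.00 − 0.83| = 1 − 0.17 = 0.83
1 ≡ 0 = 1 − |1.00 − 0.00| = 1 − 1.00 = 0.00
q ≡ q = 1 − |0.83 − 0.83| = 1 − 0.00 = 1.00
(1 ≡ 0) ⊕ (q ≡ q) = min(1, 0.00 + 1.00) = min(1, 1.00) = 1.00
(((p ⊕ q) ⊕ q) ≡ q) ≡ ((1 ≡ 0) ⊕ (q ≡ q)) = 1 − |0.83 − 1.00| = 1 − 0.17 = 0.83
¬q ≡ ((((p ⊕ q) ⊕ q) ≡ q) ≡ ((1 ≡ 0) ⊕ (q ≡ q))) = 1 − |0.17 − 0.83| = 1 − 0.66 = 0.34
¬(¬q ≡ ((((p ⊕ q) ⊕ q) ≡ q) ≡ ((1 ≡ 0) ⊕ (q ≡ q)))) = 1 − 0.34 = 0.66

0.66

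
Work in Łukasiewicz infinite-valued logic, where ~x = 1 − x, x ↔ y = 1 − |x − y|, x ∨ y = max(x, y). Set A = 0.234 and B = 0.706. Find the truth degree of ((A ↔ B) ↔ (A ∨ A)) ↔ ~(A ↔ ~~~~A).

A ↔ B = 1 − |0.234 − 0.706| = 1 − 0.472 = 0.528
A ∨ A = max(0.234, 0.234) = 0.234
(A ↔ B) ↔ (A ∨ A) = 1 − |0.528 − 0.234| = 1 − 0.294 = 0.706
~A = 1 − 0.234 = 0.766
~~A = 1 − 0.766 = 0.234
~~~A = 1 − 0.234 = 0.766
~~~~A = 1 − 0.766 = 0.234
A ↔ ~~~~A = 1 − |0.234 − 0.234| = 1 − 0.000 = 1.000
~(A ↔ ~~~~A) = 1 − 1.000 = 0.000
((A ↔ B) ↔ (A ∨ A)) ↔ ~(A ↔ ~~~~A) = 1 − |0.706 − 0.000| = 1 − 0.706 = 0.294

0.294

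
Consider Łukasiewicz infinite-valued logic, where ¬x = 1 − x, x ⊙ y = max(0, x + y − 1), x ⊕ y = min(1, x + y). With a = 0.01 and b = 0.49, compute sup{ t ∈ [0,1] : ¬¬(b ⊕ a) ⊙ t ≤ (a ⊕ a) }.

b ⊕ a = min(1, 0.49 + 0.01) = min(1, 0.50) = 0.50
¬(b ⊕ a) = 1 − 0.50 = 0.50
¬¬(b ⊕ a) = 1 − 0.50 = 0.50
So the left factor is ¬¬(b ⊕ a) = 0.50.
a ⊕ a = min(1, 0.01 + 0.01) = min(1, 0.02) = 0.02
So the right-hand bound is a ⊕ a = 0.02.
The residuum of the Łukasiewicz t-norm gives the supremum: min(1, 1 − 0.50 + 0.02).
1 − 0.50 + 0.02 = 0.52, so t = min(1, 0.52) = 0.52.
Check: 0.50 ⊙ 0.52 = max(0, 0.02) = 0.02 ≤ 0.02.

0.52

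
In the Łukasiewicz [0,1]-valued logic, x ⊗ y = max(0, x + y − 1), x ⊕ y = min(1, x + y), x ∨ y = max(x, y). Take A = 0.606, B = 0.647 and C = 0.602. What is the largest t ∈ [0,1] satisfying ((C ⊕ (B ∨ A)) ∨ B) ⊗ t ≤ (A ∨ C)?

0.606

B ∨ A = max(0.647, 0.606) = 0.647
C ⊕ (B ∨ A) = min(1, 0.602 + 0.647) = min(1, 1.249) = 1.000
(C ⊕ (B ∨ A)) ∨ B = max(1.000, 0.647) = 1.000
So the left factor is (C ⊕ (B ∨ A)) ∨ B = 1.000.
A ∨ C = max(0.606, 0.602) = 0.606
So the right-hand bound is A ∨ C = 0.606.
The residuum of the Łukasiewicz t-norm gives the supremum: min(1, 1 − 1.000 + 0.606).
1 − 1.000 + 0.606 = 0.606, so t = min(1, 0.606) = 0.606.
Check: 1.000 ⊗ 0.606 = max(0, 0.606) = 0.606 ≤ 0.606.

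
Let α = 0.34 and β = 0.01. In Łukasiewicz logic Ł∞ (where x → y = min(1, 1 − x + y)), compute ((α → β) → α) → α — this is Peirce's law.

0.67

α → β = min(1, 1 − 0.34 + 0.01) = min(1, 0.67) = 0.67
(α → β) → α = min(1, 1 − 0.67 + 0.34) = min(1, 0.67) = 0.67
((α → β) → α) → α = min(1, 1 − 0.67 + 0.34) = min(1, 0.67) = 0.67
(The value 0.67 < 1 shows this instance is not satisfied; not a Ł∞-tautology in general.)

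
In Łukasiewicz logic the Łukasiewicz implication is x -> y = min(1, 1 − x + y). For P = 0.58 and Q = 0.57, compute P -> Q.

0.99

P -> Q = min(1, 1 − 0.58 + 0.57) = min(1, 0.99) = 0.99
For comparison, the Gödel implication (1 if x ≤ y else y) would give 0.57.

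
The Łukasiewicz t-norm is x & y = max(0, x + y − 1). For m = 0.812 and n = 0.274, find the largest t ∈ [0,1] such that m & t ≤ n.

The residuum of the Łukasiewicz t-norm gives the supremum: min(1, 1 − 0.812 + 0.274).
1 − 0.812 + 0.274 = 0.462, so t = min(1, 0.462) = 0.462.
Check: 0.812 & 0.462 = max(0, 0.274) = 0.274 ≤ 0.274.

0.462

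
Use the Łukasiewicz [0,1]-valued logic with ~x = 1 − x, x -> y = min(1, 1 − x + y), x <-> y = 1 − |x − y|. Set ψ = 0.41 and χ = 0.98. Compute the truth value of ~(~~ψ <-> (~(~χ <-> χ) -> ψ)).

~ψ = 1 − 0.41 = 0.59
~~ψ = 1 − 0.59 = 0.41
~χ = 1 − 0.98 = 0.02
~χ <-> χ = 1 − |0.02 − 0.98| = 1 − 0.96 = 0.04
~(~χ <-> χ) = 1 − 0.04 = 0.96
~(~χ <-> χ) -> ψ = min(1, 1 − 0.96 + 0.41) = min(1, 0.45) = 0.45
~~ψ <-> (~(~χ <-> χ) -> ψ) = 1 − |0.41 − 0.45| = 1 − 0.04 = 0.96
~(~~ψ <-> (~(~χ <-> χ) -> ψ)) = 1 − 0.96 = 0.04

0.04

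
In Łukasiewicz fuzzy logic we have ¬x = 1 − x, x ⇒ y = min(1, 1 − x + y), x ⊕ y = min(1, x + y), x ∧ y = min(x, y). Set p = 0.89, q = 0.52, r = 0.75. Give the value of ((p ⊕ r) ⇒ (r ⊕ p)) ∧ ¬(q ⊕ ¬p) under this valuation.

0.37

p ⊕ r = min(1, 0.89 + 0.75) = min(1, 1.64) = 1.00
r ⊕ p = min(1, 0.75 + 0.89) = min(1, 1.64) = 1.00
(p ⊕ r) ⇒ (r ⊕ p) = min(1, 1 − 1.00 + 1.00) = min(1, 1.00) = 1.00
¬p = 1 − 0.89 = 0.11
q ⊕ ¬p = min(1, 0.52 + 0.11) = min(1, 0.63) = 0.63
¬(q ⊕ ¬p) = 1 − 0.63 = 0.37
((p ⊕ r) ⇒ (r ⊕ p)) ∧ ¬(q ⊕ ¬p) = min(1.00, 0.37) = 0.37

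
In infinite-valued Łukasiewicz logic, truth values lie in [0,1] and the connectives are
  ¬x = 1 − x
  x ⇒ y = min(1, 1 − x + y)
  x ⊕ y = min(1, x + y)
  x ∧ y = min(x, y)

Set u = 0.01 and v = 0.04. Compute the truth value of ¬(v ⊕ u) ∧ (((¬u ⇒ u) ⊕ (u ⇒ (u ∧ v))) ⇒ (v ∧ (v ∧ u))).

0.01

v ⊕ u = min(1, 0.04 + 0.01) = min(1, 0.05) = 0.05
¬(v ⊕ u) = 1 − 0.05 = 0.95
¬u = 1 − 0.01 = 0.99
¬u ⇒ u = min(1, 1 − 0.99 + 0.01) = min(1, 0.02) = 0.02
u ∧ v = min(0.01, 0.04) = 0.01
u ⇒ (u ∧ v) = min(1, 1 − 0.01 + 0.01) = min(1, 1.00) = 1.00
(¬u ⇒ u) ⊕ (u ⇒ (u ∧ v)) = min(1, 0.02 + 1.00) = min(1, 1.02) = 1.00
v ∧ u = min(0.04, 0.01) = 0.01
v ∧ (v ∧ u) = min(0.04, 0.01) = 0.01
((¬u ⇒ u) ⊕ (u ⇒ (u ∧ v))) ⇒ (v ∧ (v ∧ u)) = min(1, 1 − 1.00 + 0.01) = min(1, 0.01) = 0.01
¬(v ⊕ u) ∧ (((¬u ⇒ u) ⊕ (u ⇒ (u ∧ v))) ⇒ (v ∧ (v ∧ u))) = min(0.95, 0.01) = 0.01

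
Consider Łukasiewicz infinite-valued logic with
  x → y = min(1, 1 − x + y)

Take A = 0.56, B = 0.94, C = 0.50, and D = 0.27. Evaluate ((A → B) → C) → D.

A → B = min(1, 1 − 0.56 + 0.94) = min(1, 1.38) = 1.00
(A → B) → C = min(1, 1 − 1.00 + 0.50) = min(1, 0.50) = 0.50
((A → B) → C) → D = min(1, 1 − 0.50 + 0.27) = min(1, 0.77) = 0.77

0.77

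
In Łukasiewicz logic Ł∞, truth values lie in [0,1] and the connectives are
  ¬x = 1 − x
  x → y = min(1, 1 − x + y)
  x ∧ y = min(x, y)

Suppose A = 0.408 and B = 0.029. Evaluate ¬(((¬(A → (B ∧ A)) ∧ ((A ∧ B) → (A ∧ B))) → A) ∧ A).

B ∧ A = min(0.029, 0.408) = 0.029
A → (B ∧ A) = min(1, 1 − 0.408 + 0.029) = min(1, 0.621) = 0.621
¬(A → (B ∧ A)) = 1 − 0.621 = 0.379
A ∧ B = min(0.408, 0.029) = 0.029
(A ∧ B) → (A ∧ B) = min(1, 1 − 0.029 + 0.029) = min(1, 1.000) = 1.000
¬(A → (B ∧ A)) ∧ ((A ∧ B) → (A ∧ B)) = min(0.379, 1.000) = 0.379
(¬(A → (B ∧ A)) ∧ ((A ∧ B) → (A ∧ B))) → A = min(1, 1 − 0.379 + 0.408) = min(1, 1.029) = 1.000
((¬(A → (B ∧ A)) ∧ ((A ∧ B) → (A ∧ B))) → A) ∧ A = min(1.000, 0.408) = 0.408
¬(((¬(A → (B ∧ A)) ∧ ((A ∧ B) → (A ∧ B))) → A) ∧ A) = 1 − 0.408 = 0.592

0.592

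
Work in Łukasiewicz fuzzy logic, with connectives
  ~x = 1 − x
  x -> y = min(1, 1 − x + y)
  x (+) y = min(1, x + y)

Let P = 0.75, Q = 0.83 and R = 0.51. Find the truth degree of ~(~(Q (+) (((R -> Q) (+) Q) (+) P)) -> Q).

0.00

R -> Q = min(1, 1 − 0.51 + 0.83) = min(1, 1.32) = 1.00
(R -> Q) (+) Q = min(1, 1.00 + 0.83) = min(1, 1.83) = 1.00
((R -> Q) (+) Q) (+) P = min(1, 1.00 + 0.75) = min(1, 1.75) = 1.00
Q (+) (((R -> Q) (+) Q) (+) P) = min(1, 0.83 + 1.00) = min(1, 1.83) = 1.00
~(Q (+) (((R -> Q) (+) Q) (+) P)) = 1 − 1.00 = 0.00
~(Q (+) (((R -> Q) (+) Q) (+) P)) -> Q = min(1, 1 − 0.00 + 0.83) = min(1, 1.83) = 1.00
~(~(Q (+) (((R -> Q) (+) Q) (+) P)) -> Q) = 1 − 1.00 = 0.00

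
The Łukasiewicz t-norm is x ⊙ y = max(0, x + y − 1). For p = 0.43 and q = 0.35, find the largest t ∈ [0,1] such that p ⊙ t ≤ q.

The residuum of the Łukasiewicz t-norm gives the supremum: min(1, 1 − 0.43 + 0.35).
1 − 0.43 + 0.35 = 0.92, so t = min(1, 0.92) = 0.92.
Check: 0.43 ⊙ 0.92 = max(0, 0.35) = 0.35 ≤ 0.35.

0.92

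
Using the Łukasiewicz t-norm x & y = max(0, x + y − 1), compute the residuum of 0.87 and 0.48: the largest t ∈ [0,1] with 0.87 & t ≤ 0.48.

The residuum of the Łukasiewicz t-norm gives the supremum: min(1, 1 − 0.87 + 0.48).
1 − 0.87 + 0.48 = 0.61, so t = min(1, 0.61) = 0.61.
Check: 0.87 & 0.61 = max(0, 0.48) = 0.48 ≤ 0.48.

0.61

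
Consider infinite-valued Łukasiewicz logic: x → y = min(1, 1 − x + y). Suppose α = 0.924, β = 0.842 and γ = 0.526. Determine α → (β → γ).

β → γ = min(1, 1 − 0.842 + 0.526) = min(1, 0.684) = 0.684
α → (β → γ) = min(1, 1 − 0.924 + 0.684) = min(1, 0.760) = 0.760

0.760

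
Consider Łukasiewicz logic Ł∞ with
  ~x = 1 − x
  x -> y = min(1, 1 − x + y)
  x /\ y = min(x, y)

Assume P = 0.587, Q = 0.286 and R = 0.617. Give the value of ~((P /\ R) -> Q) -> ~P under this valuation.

1.000

P /\ R = min(0.587, 0.617) = 0.587
(P /\ R) -> Q = min(1, 1 − 0.587 + 0.286) = min(1, 0.699) = 0.699
~((P /\ R) -> Q) = 1 − 0.699 = 0.301
~P = 1 − 0.587 = 0.413
~((P /\ R) -> Q) -> ~P = min(1, 1 − 0.301 + 0.413) = min(1, 1.112) = 1.000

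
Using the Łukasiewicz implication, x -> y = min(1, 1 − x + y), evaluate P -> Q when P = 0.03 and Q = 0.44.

P -> Q = min(1, 1 − 0.03 + 0.44) = min(1, 1.41) = 1.00
For comparison, the Gödel implication (1 if x ≤ y else y) would give 1.00.

1.00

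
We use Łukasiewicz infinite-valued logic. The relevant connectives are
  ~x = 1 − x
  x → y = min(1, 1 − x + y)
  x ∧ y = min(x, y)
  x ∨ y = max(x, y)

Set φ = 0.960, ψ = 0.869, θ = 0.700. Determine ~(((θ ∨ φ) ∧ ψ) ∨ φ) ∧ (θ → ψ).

θ ∨ φ = max(0.700, 0.960) = 0.960
(θ ∨ φ) ∧ ψ = min(0.960, 0.869) = 0.869
((θ ∨ φ) ∧ ψ) ∨ φ = max(0.869, 0.960) = 0.960
~(((θ ∨ φ) ∧ ψ) ∨ φ) = 1 − 0.960 = 0.040
θ → ψ = min(1, 1 − 0.700 + 0.869) = min(1, 1.169) = 1.000
~(((θ ∨ φ) ∧ ψ) ∨ φ) ∧ (θ → ψ) = min(0.040, 1.000) = 0.040

0.040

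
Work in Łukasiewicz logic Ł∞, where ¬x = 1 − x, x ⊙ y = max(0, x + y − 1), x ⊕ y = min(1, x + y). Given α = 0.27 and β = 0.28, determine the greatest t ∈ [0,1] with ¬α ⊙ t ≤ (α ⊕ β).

¬α = 1 − 0.27 = 0.73
So the left factor is ¬α = 0.73.
α ⊕ β = min(1, 0.27 + 0.28) = min(1, 0.55) = 0.55
So the right-hand bound is α ⊕ β = 0.55.
The residuum of the Łukasiewicz t-norm gives the supremum: min(1, 1 − 0.73 + 0.55).
1 − 0.73 + 0.55 = 0.82, so t = min(1, 0.82) = 0.82.
Check: 0.73 ⊙ 0.82 = max(0, 0.55) = 0.55 ≤ 0.55.

0.82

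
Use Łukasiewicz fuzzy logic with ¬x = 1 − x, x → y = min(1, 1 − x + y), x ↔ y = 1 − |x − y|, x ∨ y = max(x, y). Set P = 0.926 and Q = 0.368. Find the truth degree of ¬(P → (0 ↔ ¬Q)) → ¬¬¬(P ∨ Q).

0.516

¬Q = 1 − 0.368 = 0.632
0 ↔ ¬Q = 1 − |0.000 − 0.632| = 1 − 0.632 = 0.368
P → (0 ↔ ¬Q) = min(1, 1 − 0.926 + 0.368) = min(1, 0.442) = 0.442
¬(P → (0 ↔ ¬Q)) = 1 − 0.442 = 0.558
P ∨ Q = max(0.926, 0.368) = 0.926
¬(P ∨ Q) = 1 − 0.926 = 0.074
¬¬(P ∨ Q) = 1 − 0.074 = 0.926
¬¬¬(P ∨ Q) = 1 − 0.926 = 0.074
¬(P → (0 ↔ ¬Q)) → ¬¬¬(P ∨ Q) = min(1, 1 − 0.558 + 0.074) = min(1, 0.516) = 0.516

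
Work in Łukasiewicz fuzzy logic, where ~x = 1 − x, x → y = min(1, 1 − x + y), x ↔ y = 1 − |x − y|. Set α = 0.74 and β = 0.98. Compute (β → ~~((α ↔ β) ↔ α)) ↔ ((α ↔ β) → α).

α ↔ β = 1 − |0.74 − 0.98| = 1 − 0.24 = 0.76
(α ↔ β) ↔ α = 1 − |0.76 − 0.74| = 1 − 0.02 = 0.98
~((α ↔ β) ↔ α) = 1 − 0.98 = 0.02
~~((α ↔ β) ↔ α) = 1 − 0.02 = 0.98
β → ~~((α ↔ β) ↔ α) = min(1, 1 − 0.98 + 0.98) = min(1, 1.00) = 1.00
(α ↔ β) → α = min(1, 1 − 0.76 + 0.74) = min(1, 0.98) = 0.98
(β → ~~((α ↔ β) ↔ α)) ↔ ((α ↔ β) → α) = 1 − |1.00 − 0.98| = 1 − 0.02 = 0.98

0.98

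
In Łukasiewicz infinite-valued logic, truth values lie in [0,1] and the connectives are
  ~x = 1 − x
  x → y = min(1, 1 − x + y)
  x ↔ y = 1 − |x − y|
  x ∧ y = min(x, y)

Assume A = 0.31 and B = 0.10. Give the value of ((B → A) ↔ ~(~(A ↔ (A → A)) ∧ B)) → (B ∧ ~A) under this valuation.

0.20

B → A = min(1, 1 − 0.10 + 0.31) = min(1, 1.21) = 1.00
A → A = min(1, 1 − 0.31 + 0.31) = min(1, 1.00) = 1.00
A ↔ (A → A) = 1 − |0.31 − 1.00| = 1 − 0.69 = 0.31
~(A ↔ (A → A)) = 1 − 0.31 = 0.69
~(A ↔ (A → A)) ∧ B = min(0.69, 0.10) = 0.10
~(~(A ↔ (A → A)) ∧ B) = 1 − 0.10 = 0.90
(B → A) ↔ ~(~(A ↔ (A → A)) ∧ B) = 1 − |1.00 − 0.90| = 1 − 0.10 = 0.90
~A = 1 − 0.31 = 0.69
B ∧ ~A = min(0.10, 0.69) = 0.10
((B → A) ↔ ~(~(A ↔ (A → A)) ∧ B)) → (B ∧ ~A) = min(1, 1 − 0.90 + 0.10) = min(1, 0.20) = 0.20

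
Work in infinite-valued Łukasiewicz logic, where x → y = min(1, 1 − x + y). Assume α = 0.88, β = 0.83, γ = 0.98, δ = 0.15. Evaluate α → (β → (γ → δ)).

0.46

γ → δ = min(1, 1 − 0.98 + 0.15) = min(1, 0.17) = 0.17
β → (γ → δ) = min(1, 1 − 0.83 + 0.17) = min(1, 0.34) = 0.34
α → (β → (γ → δ)) = min(1, 1 − 0.88 + 0.34) = min(1, 0.46) = 0.46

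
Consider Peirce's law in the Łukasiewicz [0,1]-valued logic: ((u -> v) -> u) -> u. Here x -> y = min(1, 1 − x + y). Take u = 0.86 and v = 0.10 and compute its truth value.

u -> v = min(1, 1 − 0.86 + 0.10) = min(1, 0.24) = 0.24
(u -> v) -> u = min(1, 1 − 0.24 + 0.86) = min(1, 1.62) = 1.00
((u -> v) -> u) -> u = min(1, 1 − 1.00 + 0.86) = min(1, 0.86) = 0.86
(The value 0.86 < 1 shows this instance is not satisfied; not a Ł∞-tautology in general.)

0.86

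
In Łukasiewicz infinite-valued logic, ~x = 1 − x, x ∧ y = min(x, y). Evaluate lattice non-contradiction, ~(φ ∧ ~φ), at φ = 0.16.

0.84

~φ = 1 − 0.16 = 0.84
φ ∧ ~φ = min(0.16, 0.84) = 0.16
~(φ ∧ ~φ) = 1 − 0.16 = 0.84
(The value 0.84 < 1 shows this instance is not satisfied; not a Ł∞-tautology — its value is 1 − min(a, 1−a).)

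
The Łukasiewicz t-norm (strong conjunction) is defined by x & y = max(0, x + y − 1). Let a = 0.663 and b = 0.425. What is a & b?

a & b = max(0, 0.663 + 0.425 − 1) = max(0, 0.088) = 0.088
For comparison, the Gödel (minimum) t-norm min(x, y) would give 0.425.

0.088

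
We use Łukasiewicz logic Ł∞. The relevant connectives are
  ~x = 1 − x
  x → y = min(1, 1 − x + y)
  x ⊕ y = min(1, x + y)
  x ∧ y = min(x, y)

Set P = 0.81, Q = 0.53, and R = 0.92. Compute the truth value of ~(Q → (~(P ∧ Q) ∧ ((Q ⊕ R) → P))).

0.06

P ∧ Q = min(0.81, 0.53) = 0.53
~(P ∧ Q) = 1 − 0.53 = 0.47
Q ⊕ R = min(1, 0.53 + 0.92) = min(1, 1.45) = 1.00
(Q ⊕ R) → P = min(1, 1 − 1.00 + 0.81) = min(1, 0.81) = 0.81
~(P ∧ Q) ∧ ((Q ⊕ R) → P) = min(0.47, 0.81) = 0.47
Q → (~(P ∧ Q) ∧ ((Q ⊕ R) → P)) = min(1, 1 − 0.53 + 0.47) = min(1, 0.94) = 0.94
~(Q → (~(P ∧ Q) ∧ ((Q ⊕ R) → P))) = 1 − 0.94 = 0.06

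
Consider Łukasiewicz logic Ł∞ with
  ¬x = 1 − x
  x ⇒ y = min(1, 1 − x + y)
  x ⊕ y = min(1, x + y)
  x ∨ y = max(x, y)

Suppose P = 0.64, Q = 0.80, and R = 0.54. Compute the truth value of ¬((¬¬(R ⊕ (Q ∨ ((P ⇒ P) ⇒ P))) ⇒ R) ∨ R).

0.46

P ⇒ P = min(1, 1 − 0.64 + 0.64) = min(1, 1.00) = 1.00
(P ⇒ P) ⇒ P = min(1, 1 − 1.00 + 0.64) = min(1, 0.64) = 0.64
Q ∨ ((P ⇒ P) ⇒ P) = max(0.80, 0.64) = 0.80
R ⊕ (Q ∨ ((P ⇒ P) ⇒ P)) = min(1, 0.54 + 0.80) = min(1, 1.34) = 1.00
¬(R ⊕ (Q ∨ ((P ⇒ P) ⇒ P))) = 1 − 1.00 = 0.00
¬¬(R ⊕ (Q ∨ ((P ⇒ P) ⇒ P))) = 1 − 0.00 = 1.00
¬¬(R ⊕ (Q ∨ ((P ⇒ P) ⇒ P))) ⇒ R = min(1, 1 − 1.00 + 0.54) = min(1, 0.54) = 0.54
(¬¬(R ⊕ (Q ∨ ((P ⇒ P) ⇒ P))) ⇒ R) ∨ R = max(0.54, 0.54) = 0.54
¬((¬¬(R ⊕ (Q ∨ ((P ⇒ P) ⇒ P))) ⇒ R) ∨ R) = 1 − 0.54 = 0.46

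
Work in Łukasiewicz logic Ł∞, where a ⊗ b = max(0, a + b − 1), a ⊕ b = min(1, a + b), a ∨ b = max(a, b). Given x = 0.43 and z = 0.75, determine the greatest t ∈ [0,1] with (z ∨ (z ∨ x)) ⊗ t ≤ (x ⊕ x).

z ∨ x = max(0.75, 0.43) = 0.75
z ∨ (z ∨ x) = max(0.75, 0.75) = 0.75
So the left factor is z ∨ (z ∨ x) = 0.75.
x ⊕ x = min(1, 0.43 + 0.43) = min(1, 0.86) = 0.86
So the right-hand bound is x ⊕ x = 0.86.
The residuum of the Łukasiewicz t-norm gives the supremum: min(1, 1 − 0.75 + 0.86).
1 − 0.75 + 0.86 = 1.11, so t = min(1, 1.11) = 1.00.
Check: 0.75 ⊗ 1.00 = max(0, 0.75) = 0.75 ≤ 0.86.

1.00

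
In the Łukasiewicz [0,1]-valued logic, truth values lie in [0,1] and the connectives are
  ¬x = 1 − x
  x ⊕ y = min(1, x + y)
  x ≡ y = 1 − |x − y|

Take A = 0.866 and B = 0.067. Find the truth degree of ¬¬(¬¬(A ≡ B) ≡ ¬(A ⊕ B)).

A ≡ B = 1 − |0.866 − 0.067| = 1 − 0.799 = 0.201
¬(A ≡ B) = 1 − 0.201 = 0.799
¬¬(A ≡ B) = 1 − 0.799 = 0.201
A ⊕ B = min(1, 0.866 + 0.067) = min(1, 0.933) = 0.933
¬(A ⊕ B) = 1 − 0.933 = 0.067
¬¬(A ≡ B) ≡ ¬(A ⊕ B) = 1 − |0.201 − 0.067| = 1 − 0.134 = 0.866
¬(¬¬(A ≡ B) ≡ ¬(A ⊕ B)) = 1 − 0.866 = 0.134
¬¬(¬¬(A ≡ B) ≡ ¬(A ⊕ B)) = 1 − 0.134 = 0.866

0.866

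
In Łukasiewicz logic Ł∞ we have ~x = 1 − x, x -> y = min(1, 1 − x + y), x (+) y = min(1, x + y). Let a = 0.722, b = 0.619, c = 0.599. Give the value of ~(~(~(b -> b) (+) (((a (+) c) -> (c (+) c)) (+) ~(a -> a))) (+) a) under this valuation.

0.278

b -> b = min(1, 1 − 0.619 + 0.619) = min(1, 1.000) = 1.000
~(b -> b) = 1 − 1.000 = 0.000
a (+) c = min(1, 0.722 + 0.599) = min(1, 1.321) = 1.000
c (+) c = min(1, 0.599 + 0.599) = min(1, 1.198) = 1.000
(a (+) c) -> (c (+) c) = min(1, 1 − 1.000 + 1.000) = min(1, 1.000) = 1.000
a -> a = min(1, 1 − 0.722 + 0.722) = min(1, 1.000) = 1.000
~(a -> a) = 1 − 1.000 = 0.000
((a (+) c) -> (c (+) c)) (+) ~(a -> a) = min(1, 1.000 + 0.000) = min(1, 1.000) = 1.000
~(b -> b) (+) (((a (+) c) -> (c (+) c)) (+) ~(a -> a)) = min(1, 0.000 + 1.000) = min(1, 1.000) = 1.000
~(~(b -> b) (+) (((a (+) c) -> (c (+) c)) (+) ~(a -> a))) = 1 − 1.000 = 0.000
~(~(b -> b) (+) (((a (+) c) -> (c (+) c)) (+) ~(a -> a))) (+) a = min(1, 0.000 + 0.722) = min(1, 0.722) = 0.722
~(~(~(b -> b) (+) (((a (+) c) -> (c (+) c)) (+) ~(a -> a))) (+) a) = 1 − 0.722 = 0.278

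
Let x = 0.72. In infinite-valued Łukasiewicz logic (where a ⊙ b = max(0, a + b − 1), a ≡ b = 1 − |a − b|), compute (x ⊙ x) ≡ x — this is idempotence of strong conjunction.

0.72

x ⊙ x = max(0, 0.72 + 0.72 − 1) = max(0, 0.44) = 0.44
(x ⊙ x) ≡ x = 1 − |0.44 − 0.72| = 1 − 0.28 = 0.72
(The value 0.72 < 1 shows this instance is not satisfied; fails in Ł∞ since a ⊗ a = max(0, 2a−1) ≠ a in general.)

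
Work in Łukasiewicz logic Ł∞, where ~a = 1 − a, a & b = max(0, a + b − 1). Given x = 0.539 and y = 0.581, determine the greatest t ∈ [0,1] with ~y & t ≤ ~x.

~y = 1 − 0.581 = 0.419
So the left factor is ~y = 0.419.
~x = 1 − 0.539 = 0.461
So the right-hand bound is ~x = 0.461.
The residuum of the Łukasiewicz t-norm gives the supremum: min(1, 1 − 0.419 + 0.461).
1 − 0.419 + 0.461 = 1.042, so t = min(1, 1.042) = 1.000.
Check: 0.419 & 1.000 = max(0, 0.419) = 0.419 ≤ 0.461.

1.000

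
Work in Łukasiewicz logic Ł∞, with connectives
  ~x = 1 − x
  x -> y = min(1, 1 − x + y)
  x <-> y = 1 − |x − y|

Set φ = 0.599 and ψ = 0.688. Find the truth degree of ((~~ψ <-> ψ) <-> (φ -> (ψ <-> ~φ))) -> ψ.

~ψ = 1 − 0.688 = 0.312
~~ψ = 1 − 0.312 = 0.688
~~ψ <-> ψ = 1 − |0.688 − 0.688| = 1 − 0.000 = 1.000
~φ = 1 − 0.599 = 0.401
ψ <-> ~φ = 1 − |0.688 − 0.401| = 1 − 0.287 = 0.713
φ -> (ψ <-> ~φ) = min(1, 1 − 0.599 + 0.713) = min(1, 1.114) = 1.000
(~~ψ <-> ψ) <-> (φ -> (ψ <-> ~φ)) = 1 − |1.000 − 1.000| = 1 − 0.000 = 1.000
((~~ψ <-> ψ) <-> (φ -> (ψ <-> ~φ))) -> ψ = min(1, 1 − 1.000 + 0.688) = min(1, 0.688) = 0.688

0.688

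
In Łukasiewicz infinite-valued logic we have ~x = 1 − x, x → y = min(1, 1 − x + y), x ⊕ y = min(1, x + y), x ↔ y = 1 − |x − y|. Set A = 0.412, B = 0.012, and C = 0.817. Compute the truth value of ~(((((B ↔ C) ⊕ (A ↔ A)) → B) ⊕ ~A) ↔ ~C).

0.417

B ↔ C = 1 − |0.012 − 0.817| = 1 − 0.805 = 0.195
A ↔ A = 1 − |0.412 − 0.412| = 1 − 0.000 = 1.000
(B ↔ C) ⊕ (A ↔ A) = min(1, 0.195 + 1.000) = min(1, 1.195) = 1.000
((B ↔ C) ⊕ (A ↔ A)) → B = min(1, 1 − 1.000 + 0.012) = min(1, 0.012) = 0.012
~A = 1 − 0.412 = 0.588
(((B ↔ C) ⊕ (A ↔ A)) → B) ⊕ ~A = min(1, 0.012 + 0.588) = min(1, 0.600) = 0.600
~C = 1 − 0.817 = 0.183
((((B ↔ C) ⊕ (A ↔ A)) → B) ⊕ ~A) ↔ ~C = 1 − |0.600 − 0.183| = 1 − 0.417 = 0.583
~(((((B ↔ C) ⊕ (A ↔ A)) → B) ⊕ ~A) ↔ ~C) = 1 − 0.583 = 0.417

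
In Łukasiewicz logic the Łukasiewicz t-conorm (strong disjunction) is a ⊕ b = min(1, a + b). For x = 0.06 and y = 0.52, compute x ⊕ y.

x ⊕ y = min(1, 0.06 + 0.52) = min(1, 0.58) = 0.58
For comparison, the Gödel t-conorm max(a, b) would give 0.52.

0.58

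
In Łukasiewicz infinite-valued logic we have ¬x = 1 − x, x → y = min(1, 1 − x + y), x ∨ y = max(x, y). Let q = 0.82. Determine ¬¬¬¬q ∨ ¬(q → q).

¬q = 1 − 0.82 = 0.18
¬¬q = 1 − 0.18 = 0.82
¬¬¬q = 1 − 0.82 = 0.18
¬¬¬¬q = 1 − 0.18 = 0.82
q → q = min(1, 1 − 0.82 + 0.82) = min(1, 1.00) = 1.00
¬(q → q) = 1 − 1.00 = 0.00
¬¬¬¬q ∨ ¬(q → q) = max(0.82, 0.00) = 0.82

0.82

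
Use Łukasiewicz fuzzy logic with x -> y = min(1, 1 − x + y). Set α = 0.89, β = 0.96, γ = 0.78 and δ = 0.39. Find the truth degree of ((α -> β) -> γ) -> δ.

0.61

α -> β = min(1, 1 − 0.89 + 0.96) = min(1, 1.07) = 1.00
(α -> β) -> γ = min(1, 1 − 1.00 + 0.78) = min(1, 0.78) = 0.78
((α -> β) -> γ) -> δ = min(1, 1 − 0.78 + 0.39) = min(1, 0.61) = 0.61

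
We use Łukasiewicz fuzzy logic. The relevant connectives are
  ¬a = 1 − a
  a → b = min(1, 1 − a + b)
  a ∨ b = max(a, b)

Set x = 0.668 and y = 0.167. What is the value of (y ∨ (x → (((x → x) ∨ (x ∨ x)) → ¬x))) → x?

x → x = min(1, 1 − 0.668 + 0.668) = min(1, 1.000) = 1.000
x ∨ x = max(0.668, 0.668) = 0.668
(x → x) ∨ (x ∨ x) = max(1.000, 0.668) = 1.000
¬x = 1 − 0.668 = 0.332
((x → x) ∨ (x ∨ x)) → ¬x = min(1, 1 − 1.000 + 0.332) = min(1, 0.332) = 0.332
x → (((x → x) ∨ (x ∨ x)) → ¬x) = min(1, 1 − 0.668 + 0.332) = min(1, 0.664) = 0.664
y ∨ (x → (((x → x) ∨ (x ∨ x)) → ¬x)) = max(0.167, 0.664) = 0.664
(y ∨ (x → (((x → x) ∨ (x ∨ x)) → ¬x))) → x = min(1, 1 − 0.664 + 0.668) = min(1, 1.004) = 1.000

1.000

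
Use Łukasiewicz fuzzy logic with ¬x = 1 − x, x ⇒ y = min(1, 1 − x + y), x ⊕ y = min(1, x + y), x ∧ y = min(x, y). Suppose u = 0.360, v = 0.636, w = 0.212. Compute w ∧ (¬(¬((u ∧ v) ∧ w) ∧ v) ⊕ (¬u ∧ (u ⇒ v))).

0.212

u ∧ v = min(0.360, 0.636) = 0.360
(u ∧ v) ∧ w = min(0.360, 0.212) = 0.212
¬((u ∧ v) ∧ w) = 1 − 0.212 = 0.788
¬((u ∧ v) ∧ w) ∧ v = min(0.788, 0.636) = 0.636
¬(¬((u ∧ v) ∧ w) ∧ v) = 1 − 0.636 = 0.364
¬u = 1 − 0.360 = 0.640
u ⇒ v = min(1, 1 − 0.360 + 0.636) = min(1, 1.276) = 1.000
¬u ∧ (u ⇒ v) = min(0.640, 1.000) = 0.640
¬(¬((u ∧ v) ∧ w) ∧ v) ⊕ (¬u ∧ (u ⇒ v)) = min(1, 0.364 + 0.640) = min(1, 1.004) = 1.000
w ∧ (¬(¬((u ∧ v) ∧ w) ∧ v) ⊕ (¬u ∧ (u ⇒ v))) = min(0.212, 1.000) = 0.212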